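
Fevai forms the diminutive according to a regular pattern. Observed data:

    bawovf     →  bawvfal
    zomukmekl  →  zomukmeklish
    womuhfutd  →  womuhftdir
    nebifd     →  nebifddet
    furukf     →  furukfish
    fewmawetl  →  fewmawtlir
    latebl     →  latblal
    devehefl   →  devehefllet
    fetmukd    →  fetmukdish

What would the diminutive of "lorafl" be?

fetmukd and womuhfutd both end in -d yet inflect differently (fetmukdish, womuhftdir), so the final letter is not what conditions the rule; the second-to-last letter is.
"lorafl" has second-to-last letter 'f'. The stems whose second-to-last letter is 'f' (devehefl → devehefllet, nebifd → nebifddet) double the final consonant and add -et.
So lorafl → lorafllet.

lorafllet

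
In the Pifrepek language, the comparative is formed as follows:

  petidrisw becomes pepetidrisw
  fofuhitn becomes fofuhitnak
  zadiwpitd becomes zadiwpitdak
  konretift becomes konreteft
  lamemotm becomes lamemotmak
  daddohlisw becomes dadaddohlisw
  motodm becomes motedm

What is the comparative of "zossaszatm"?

zossaszatmak

lamemotm and motodm both end in -m yet inflect differently (lamemotmak, motedm), so the final letter is not what conditions the rule; the second-to-last letter is.
"zossaszatm" has second-to-last letter 't'. The stems whose second-to-last letter is 't' (zadiwpitd → zadiwpitdak, fofuhitn → fofuhitnak, lamemotm → lamemotmak) add -ak.
The other patterns: stems whose second-to-last letter is 's' repeat the first consonant+vowel as a prefix; stems whose second-to-last letter is 'd' or 'f' change the last vowel to 'e'.
So zossaszatm → zossaszatmak.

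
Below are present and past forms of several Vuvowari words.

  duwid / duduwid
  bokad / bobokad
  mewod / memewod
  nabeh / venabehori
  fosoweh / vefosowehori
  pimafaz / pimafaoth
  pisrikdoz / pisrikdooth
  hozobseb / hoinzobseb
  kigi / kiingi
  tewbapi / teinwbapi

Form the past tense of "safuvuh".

vesafuvuhori

"safuvuh" ends in -h. The stems ending in -h (nabeh → venabehori, fosoweh → vefosowehori) add ve- … -ori around the stem.
The other patterns: stems ending in -d repeat the first consonant+vowel as a prefix; stems ending in -z drop the final letter and add -oth; stems ending in -b or -i insert -in- after the first vowel.
So safuvuh → vesafuvuhori.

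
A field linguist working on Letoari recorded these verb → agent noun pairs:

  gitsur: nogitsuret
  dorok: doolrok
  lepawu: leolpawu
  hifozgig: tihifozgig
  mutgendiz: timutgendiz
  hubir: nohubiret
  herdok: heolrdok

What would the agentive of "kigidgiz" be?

hifozgig and hubir both have last vowel 'i' yet inflect differently (tihifozgig, nohubiret), so the last vowel is not what conditions the rule; the final letter is.
"kigidgiz" ends in -z. The one such stem in the data (mutgendiz → timutgendiz) adds the prefix ti-, so the same rule applies.
The other patterns: stems ending in -r add no- … -et around the stem; stems ending in -k or -u insert -ol- after the first vowel.
So kigidgiz → tikigidgiz.

tikigidgiz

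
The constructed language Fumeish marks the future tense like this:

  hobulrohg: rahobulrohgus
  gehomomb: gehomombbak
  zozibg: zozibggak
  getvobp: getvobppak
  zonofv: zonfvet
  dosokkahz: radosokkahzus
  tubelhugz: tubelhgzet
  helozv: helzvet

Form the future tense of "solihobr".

hobulrohg and zozibg both end in -g yet inflect differently (rahobulrohgus, zozibggak), so the final letter is not what conditions the rule; the second-to-last letter is.
"solihobr" has second-to-last letter 'b'. The stems whose second-to-last letter is 'b' (getvobp → getvobppak, zozibg → zozibggak) double the final consonant and add -ak.
The other patterns: stems whose second-to-last letter is 'h' add ra- … -us around the stem; stems whose second-to-last letter is 'f', 'g' or 'z' delete the last vowel and add -et.
So solihobr → solihobrrak.

solihobrrak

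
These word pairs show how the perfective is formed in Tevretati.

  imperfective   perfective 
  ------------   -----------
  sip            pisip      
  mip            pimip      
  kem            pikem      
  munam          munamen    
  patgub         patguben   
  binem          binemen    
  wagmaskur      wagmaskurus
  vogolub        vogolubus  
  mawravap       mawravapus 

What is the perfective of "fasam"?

fasamen

"fasam" has 2 vowels. The stems with 2 vowels (munam → munamen, patgub → patguben, binem → binemen) add -en.
The other patterns: stems with 1 vowel add the prefix pi-; stems with 3 vowels add -us.
So fasam → fasamen.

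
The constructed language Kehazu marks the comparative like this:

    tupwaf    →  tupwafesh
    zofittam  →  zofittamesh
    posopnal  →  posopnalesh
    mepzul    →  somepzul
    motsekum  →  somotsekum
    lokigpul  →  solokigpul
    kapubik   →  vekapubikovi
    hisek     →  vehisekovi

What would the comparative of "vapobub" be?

"vapobub" has last vowel 'u'. The stems whose last vowel is 'u' (mepzul → somepzul, motsekum → somotsekum, lokigpul → solokigpul) add the prefix so-.
The other patterns: stems whose last vowel is 'a' add -esh; stems whose last vowel is 'e' or 'i' add ve- … -ovi around the stem.
So vapobub → sovapobub.

sovapobub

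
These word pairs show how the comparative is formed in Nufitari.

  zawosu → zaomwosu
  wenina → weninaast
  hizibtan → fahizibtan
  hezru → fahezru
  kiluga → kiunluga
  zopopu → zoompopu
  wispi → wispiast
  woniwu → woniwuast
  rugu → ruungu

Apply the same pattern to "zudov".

zuomdov

"zudov" begins with z-. The stems beginning with z- (zopopu → zoompopu, zawosu → zaomwosu) insert -om- after the first vowel.
So zudov → zuomdov.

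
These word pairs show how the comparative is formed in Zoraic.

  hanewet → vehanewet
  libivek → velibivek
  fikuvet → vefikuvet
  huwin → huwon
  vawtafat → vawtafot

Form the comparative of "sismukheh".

vesismukheh

hanewet and vawtafat both end in -t yet inflect differently (vehanewet, vawtafot), so the final letter is not what conditions the rule; the last vowel is.
"sismukheh" has last vowel 'e'. The stems whose last vowel is 'e' (hanewet → vehanewet, libivek → velibivek, fikuvet → vefikuvet) add the prefix ve-.
So sismukheh → vesismukheh.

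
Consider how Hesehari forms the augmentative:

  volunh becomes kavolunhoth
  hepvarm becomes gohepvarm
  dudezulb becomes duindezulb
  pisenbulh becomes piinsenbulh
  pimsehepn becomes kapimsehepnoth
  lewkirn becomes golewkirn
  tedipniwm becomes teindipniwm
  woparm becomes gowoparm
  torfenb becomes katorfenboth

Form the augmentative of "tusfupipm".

hepvarm and tedipniwm both end in -m yet inflect differently (gohepvarm, teindipniwm), so the final letter is not what conditions the rule; the second-to-last letter is.
"tusfupipm" has second-to-last letter 'p'. The one such stem in the data (pimsehepn → kapimsehepnoth) adds ka- … -oth around the stem, so the same rule applies.
The other patterns: stems whose second-to-last letter is 'r' add the prefix go-; stems whose second-to-last letter is 'l' or 'w' insert -in- after the first vowel.
So tusfupipm → katusfupipmoth.

katusfupipmoth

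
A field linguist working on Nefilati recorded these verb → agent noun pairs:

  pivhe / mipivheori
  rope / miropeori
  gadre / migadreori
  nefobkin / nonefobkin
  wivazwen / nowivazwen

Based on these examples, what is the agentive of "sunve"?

wivazwen and pivhe both have last vowel 'e' yet inflect differently (nowivazwen, mipivheori), so the last vowel is not what conditions the rule; the final letter is.
"sunve" ends in -e. The stems ending in -e (pivhe → mipivheori, gadre → migadreori, rope → miropeori) add mi- … -ori around the stem.
The other pattern: stems ending in -n add the prefix no-.
So sunve → misunveori.

misunveori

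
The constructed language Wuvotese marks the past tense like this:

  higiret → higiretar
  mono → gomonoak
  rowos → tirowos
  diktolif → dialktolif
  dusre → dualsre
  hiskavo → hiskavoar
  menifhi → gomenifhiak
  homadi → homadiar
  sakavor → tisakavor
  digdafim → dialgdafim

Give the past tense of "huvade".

huvadear

"huvade" begins with h-. The stems beginning with h- (homadi → homadiar, higiret → higiretar, hiskavo → hiskavoar) add -ar.
The other patterns: stems beginning with m- add go- … -ak around the stem; stems beginning with d- insert -al- after the first vowel; stems beginning with r- or s- add the prefix ti-.
So huvade → huvadear.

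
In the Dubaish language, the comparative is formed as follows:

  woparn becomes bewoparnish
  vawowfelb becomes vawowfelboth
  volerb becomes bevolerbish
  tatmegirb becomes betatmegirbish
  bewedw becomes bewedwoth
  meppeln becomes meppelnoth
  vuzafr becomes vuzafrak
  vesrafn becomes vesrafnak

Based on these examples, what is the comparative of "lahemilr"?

lahemilroth

vesrafn and woparn both end in -n yet inflect differently (vesrafnak, bewoparnish), so the final letter is not what conditions the rule; the second-to-last letter is.
"lahemilr" has second-to-last letter 'l'. The stems whose second-to-last letter is 'l' (meppeln → meppelnoth, vawowfelb → vawowfelboth) add -oth.
The other patterns: stems whose second-to-last letter is 'f' add -ak; stems whose second-to-last letter is 'r' add be- … -ish around the stem.
So lahemilr → lahemilroth.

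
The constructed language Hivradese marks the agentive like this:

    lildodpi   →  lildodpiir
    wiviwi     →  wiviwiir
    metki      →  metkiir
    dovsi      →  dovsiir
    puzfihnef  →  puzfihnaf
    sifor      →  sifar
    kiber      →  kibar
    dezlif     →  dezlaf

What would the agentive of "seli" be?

seliir

lildodpi and dezlif both have last vowel 'i' yet inflect differently (lildodpiir, dezlaf), so the last vowel is not what conditions the rule; the final letter is.
"seli" ends in -i. The stems ending in -i (lildodpi → lildodpiir, wiviwi → wiviwiir, metki → metkiir) add -ir.
So seli → seliir.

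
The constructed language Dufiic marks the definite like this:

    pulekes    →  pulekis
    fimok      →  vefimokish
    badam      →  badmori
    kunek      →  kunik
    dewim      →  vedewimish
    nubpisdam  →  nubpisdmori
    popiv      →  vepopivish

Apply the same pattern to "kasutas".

badam and dewim both end in -m yet inflect differently (badmori, vedewimish), so the final letter is not what conditions the rule; the last vowel is.
"kasutas" has last vowel 'a'. The stems whose last vowel is 'a' (badam → badmori, nubpisdam → nubpisdmori) delete the last vowel and add -ori.
So kasutas → kasutsori.

kasutsori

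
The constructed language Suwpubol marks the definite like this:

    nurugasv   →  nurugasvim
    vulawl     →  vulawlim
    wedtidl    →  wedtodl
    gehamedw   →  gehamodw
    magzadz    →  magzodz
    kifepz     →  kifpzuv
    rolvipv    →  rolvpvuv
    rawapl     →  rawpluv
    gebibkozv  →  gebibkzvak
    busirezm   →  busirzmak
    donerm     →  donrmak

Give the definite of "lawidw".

"lawidw" has second-to-last letter 'd'. The stems whose second-to-last letter is 'd' (wedtidl → wedtodl, gehamedw → gehamodw, magzadz → magzodz) change the last vowel to 'o'.
So lawidw → lawodw.

lawodw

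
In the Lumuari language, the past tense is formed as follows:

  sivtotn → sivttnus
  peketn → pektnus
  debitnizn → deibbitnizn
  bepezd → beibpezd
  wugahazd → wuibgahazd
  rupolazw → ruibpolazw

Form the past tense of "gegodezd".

geibgodezd

"gegodezd" has second-to-last letter 'z'. The stems whose second-to-last letter is 'z' (bepezd → beibpezd, debitnizn → deibbitnizn, wugahazd → wuibgahazd) insert -ib- after the first vowel.
The other pattern: stems whose second-to-last letter is 't' delete the last vowel and add -us.
So gegodezd → geibgodezd.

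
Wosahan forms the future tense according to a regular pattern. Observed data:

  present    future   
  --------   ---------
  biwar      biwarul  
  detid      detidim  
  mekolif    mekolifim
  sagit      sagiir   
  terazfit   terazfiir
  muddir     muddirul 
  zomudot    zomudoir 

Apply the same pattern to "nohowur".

muddir and sagit both have last vowel 'i' yet inflect differently (muddirul, sagiir), so the last vowel is not what conditions the rule; the final letter is.
"nohowur" ends in -r. The stems ending in -r (biwar → biwarul, muddir → muddirul) add -ul.
So nohowur → nohowurul.

nohowurul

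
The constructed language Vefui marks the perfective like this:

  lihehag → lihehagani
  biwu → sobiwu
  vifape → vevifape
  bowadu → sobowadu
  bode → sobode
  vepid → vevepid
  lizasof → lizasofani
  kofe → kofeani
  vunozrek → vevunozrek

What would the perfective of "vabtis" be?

vevabtis

"vabtis" begins with v-. The stems beginning with v- (vunozrek → vevunozrek, vepid → vevepid, vifape → vevifape) add the prefix ve-.
So vabtis → vevabtis.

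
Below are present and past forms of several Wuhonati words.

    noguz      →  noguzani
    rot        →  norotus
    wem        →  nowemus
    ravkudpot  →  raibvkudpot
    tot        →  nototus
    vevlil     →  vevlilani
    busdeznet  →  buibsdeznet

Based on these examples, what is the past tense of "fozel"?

tot and ravkudpot both end in -t yet inflect differently (nototus, raibvkudpot), so the final letter is not what conditions the rule; the number of vowels is.
"fozel" has 2 vowels. The stems with 2 vowels (vevlil → vevlilani, noguz → noguzani) add -ani.
So fozel → fozelani.

fozelani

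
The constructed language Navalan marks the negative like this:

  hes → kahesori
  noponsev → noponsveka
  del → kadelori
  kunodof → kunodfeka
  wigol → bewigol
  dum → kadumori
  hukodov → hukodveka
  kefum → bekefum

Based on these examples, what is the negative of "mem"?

kamemori

dum and kefum both end in -m yet inflect differently (kadumori, bekefum), so the final letter is not what conditions the rule; the number of vowels is.
"mem" has 1 vowel. The stems with 1 vowel (dum → kadumori, hes → kahesori, del → kadelori) add ka- … -ori around the stem.
So mem → kamemori.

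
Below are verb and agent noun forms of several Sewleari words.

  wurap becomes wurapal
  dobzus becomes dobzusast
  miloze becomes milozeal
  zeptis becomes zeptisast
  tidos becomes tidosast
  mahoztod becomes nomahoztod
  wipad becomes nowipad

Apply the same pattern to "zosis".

zosisast

mahoztod and tidos both have last vowel 'o' yet inflect differently (nomahoztod, tidosast), so the last vowel is not what conditions the rule; the final letter is.
"zosis" ends in -s. The stems ending in -s (zeptis → zeptisast, tidos → tidosast, dobzus → dobzusast) add -ast.
So zosis → zosisast.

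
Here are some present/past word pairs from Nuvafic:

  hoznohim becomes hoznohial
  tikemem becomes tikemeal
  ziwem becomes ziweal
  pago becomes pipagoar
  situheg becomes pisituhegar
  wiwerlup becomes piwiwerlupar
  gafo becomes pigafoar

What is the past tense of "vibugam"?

tikemem and situheg both have last vowel 'e' yet inflect differently (tikemeal, pisituhegar), so the last vowel is not what conditions the rule; the final letter is.
"vibugam" ends in -m. The stems ending in -m (hoznohim → hoznohial, tikemem → tikemeal, ziwem → ziweal) drop the final letter and add -al.
So vibugam → vibugaal.

vibugaal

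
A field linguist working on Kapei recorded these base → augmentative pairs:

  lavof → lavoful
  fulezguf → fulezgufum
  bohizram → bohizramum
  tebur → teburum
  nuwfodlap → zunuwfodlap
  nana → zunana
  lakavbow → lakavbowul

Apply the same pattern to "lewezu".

lewezuul

lavof and fulezguf both end in -f yet inflect differently (lavoful, fulezgufum), so the final letter is not what conditions the rule; the first letter is.
"lewezu" begins with l-. The stems beginning with l- (lakavbow → lakavbowul, lavof → lavoful) add -ul.
The other patterns: stems beginning with n- add the prefix zu-; stems beginning with b-, f- or t- add -um.
So lewezu → lewezuul.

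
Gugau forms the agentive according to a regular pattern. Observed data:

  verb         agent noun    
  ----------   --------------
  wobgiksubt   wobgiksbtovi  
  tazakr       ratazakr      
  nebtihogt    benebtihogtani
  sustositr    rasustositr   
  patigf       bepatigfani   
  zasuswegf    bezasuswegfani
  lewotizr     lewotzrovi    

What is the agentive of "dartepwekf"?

sustositr and lewotizr both end in -r yet inflect differently (rasustositr, lewotzrovi), so the final letter is not what conditions the rule; the second-to-last letter is.
"dartepwekf" has second-to-last letter 'k'. The one such stem in the data (tazakr → ratazakr) adds the prefix ra-, so the same rule applies.
The other patterns: stems whose second-to-last letter is 'b' or 'z' delete the last vowel and add -ovi; stems whose second-to-last letter is 'g' add be- … -ani around the stem.
So dartepwekf → radartepwekf.

radartepwekf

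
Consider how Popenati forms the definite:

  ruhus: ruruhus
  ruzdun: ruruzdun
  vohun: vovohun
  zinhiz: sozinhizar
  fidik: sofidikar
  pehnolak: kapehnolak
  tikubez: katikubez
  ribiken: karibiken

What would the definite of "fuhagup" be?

fidik and pehnolak both end in -k yet inflect differently (sofidikar, kapehnolak), so the final letter is not what conditions the rule; the last vowel is.
"fuhagup" has last vowel 'u'. The stems whose last vowel is 'u' (ruhus → ruruhus, ruzdun → ruruzdun, vohun → vovohun) repeat the first consonant+vowel as a prefix.
So fuhagup → fufuhagup.

fufuhagup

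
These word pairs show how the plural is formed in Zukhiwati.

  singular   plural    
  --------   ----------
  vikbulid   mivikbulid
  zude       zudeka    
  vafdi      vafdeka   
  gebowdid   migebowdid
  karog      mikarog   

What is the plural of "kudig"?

vafdi and gebowdid both have last vowel 'i' yet inflect differently (vafdeka, migebowdid), so the last vowel is not what conditions the rule; whether the stem ends in a vowel or a consonant is.
"kudig" ends in a consonant. The stems ending in a consonant (karog → mikarog, gebowdid → migebowdid, vikbulid → mivikbulid) add the prefix mi-.
So kudig → mikudig.

mikudig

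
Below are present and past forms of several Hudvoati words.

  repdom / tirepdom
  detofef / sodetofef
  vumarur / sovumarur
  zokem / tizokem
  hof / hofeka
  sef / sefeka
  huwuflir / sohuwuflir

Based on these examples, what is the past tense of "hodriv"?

hof and detofef both end in -f yet inflect differently (hofeka, sodetofef), so the final letter is not what conditions the rule; the number of vowels is.
"hodriv" has 2 vowels. The stems with 2 vowels (repdom → tirepdom, zokem → tizokem) add the prefix ti-.
The other patterns: stems with 1 vowel add -eka; stems with 3 vowels add the prefix so-.
So hodriv → tihodriv.

tihodriv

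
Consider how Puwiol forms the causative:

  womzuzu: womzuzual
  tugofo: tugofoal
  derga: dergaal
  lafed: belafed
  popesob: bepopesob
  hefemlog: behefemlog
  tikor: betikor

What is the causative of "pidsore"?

"pidsore" ends in a vowel. The stems ending in a vowel (womzuzu → womzuzual, tugofo → tugofoal, derga → dergaal) add -al.
The other pattern: stems ending in a consonant add the prefix be-.
So pidsore → pidsoreal.

pidsoreal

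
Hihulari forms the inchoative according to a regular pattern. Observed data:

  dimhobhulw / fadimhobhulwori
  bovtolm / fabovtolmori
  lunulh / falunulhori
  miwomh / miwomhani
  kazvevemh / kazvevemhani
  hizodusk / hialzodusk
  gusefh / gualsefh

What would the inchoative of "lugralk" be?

"lugralk" has second-to-last letter 'l'. The stems whose second-to-last letter is 'l' (dimhobhulw → fadimhobhulwori, bovtolm → fabovtolmori, lunulh → falunulhori) add fa- … -ori around the stem.
The other patterns: stems whose second-to-last letter is 'm' add -ani; stems whose second-to-last letter is 'f' or 's' insert -al- after the first vowel.
So lugralk → falugralkori.

falugralkori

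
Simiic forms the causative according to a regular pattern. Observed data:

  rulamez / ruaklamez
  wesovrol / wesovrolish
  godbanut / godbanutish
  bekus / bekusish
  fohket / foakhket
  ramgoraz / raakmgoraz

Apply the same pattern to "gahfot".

fohket and godbanut both end in -t yet inflect differently (foakhket, godbanutish), so the final letter is not what conditions the rule; the last vowel is.
"gahfot" has last vowel 'o'. The one such stem in the data (wesovrol → wesovrolish) adds -ish, so the same rule applies.
So gahfot → gahfotish.

gahfotish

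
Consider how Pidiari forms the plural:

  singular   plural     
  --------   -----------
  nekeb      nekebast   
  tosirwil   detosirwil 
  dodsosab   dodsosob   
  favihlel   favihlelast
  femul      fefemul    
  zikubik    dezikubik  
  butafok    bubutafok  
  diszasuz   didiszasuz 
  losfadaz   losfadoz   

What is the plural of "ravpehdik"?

deravpehdik

dodsosab and nekeb both end in -b yet inflect differently (dodsosob, nekebast), so the final letter is not what conditions the rule; the last vowel is.
"ravpehdik" has last vowel 'i'. The stems whose last vowel is 'i' (tosirwil → detosirwil, zikubik → dezikubik) add the prefix de-.
The other patterns: stems whose last vowel is 'a' change the last vowel to 'o'; stems whose last vowel is 'e' add -ast; stems whose last vowel is 'o' or 'u' repeat the first consonant+vowel as a prefix.
So ravpehdik → deravpehdik.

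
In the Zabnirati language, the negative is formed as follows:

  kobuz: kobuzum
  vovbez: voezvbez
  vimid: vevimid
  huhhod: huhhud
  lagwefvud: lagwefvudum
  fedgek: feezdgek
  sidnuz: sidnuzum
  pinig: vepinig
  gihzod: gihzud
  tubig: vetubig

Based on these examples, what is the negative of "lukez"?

luezkez

"lukez" has last vowel 'e'. The stems whose last vowel is 'e' (fedgek → feezdgek, vovbez → voezvbez) insert -ez- after the first vowel.
The other patterns: stems whose last vowel is 'i' add the prefix ve-; stems whose last vowel is 'o' change the last vowel to 'u'; stems whose last vowel is 'u' add -um.
So lukez → luezkez.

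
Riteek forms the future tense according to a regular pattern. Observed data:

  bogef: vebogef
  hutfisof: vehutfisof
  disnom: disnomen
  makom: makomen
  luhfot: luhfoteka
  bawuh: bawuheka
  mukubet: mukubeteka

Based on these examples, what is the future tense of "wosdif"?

vewosdif

"wosdif" ends in -f. The stems ending in -f (bogef → vebogef, hutfisof → vehutfisof) add the prefix ve-.
The other patterns: stems ending in -h or -t add -eka; stems ending in -m add -en.
So wosdif → vewosdif.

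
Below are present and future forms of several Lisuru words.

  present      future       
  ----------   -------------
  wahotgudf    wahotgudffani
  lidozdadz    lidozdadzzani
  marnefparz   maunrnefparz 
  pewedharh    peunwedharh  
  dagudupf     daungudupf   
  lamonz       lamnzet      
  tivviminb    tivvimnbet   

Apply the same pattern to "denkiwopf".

marnefparz and lamonz both end in -z yet inflect differently (maunrnefparz, lamnzet), so the final letter is not what conditions the rule; the second-to-last letter is.
"denkiwopf" has second-to-last letter 'p'. The one such stem in the data (dagudupf → daungudupf) inserts -un- after the first vowel (as do marnefparz, pewedharh), so the same rule applies.
The other patterns: stems whose second-to-last letter is 'n' delete the last vowel and add -et; stems whose second-to-last letter is 'd' double the final consonant and add -ani.
So denkiwopf → deunnkiwopf.

deunnkiwopf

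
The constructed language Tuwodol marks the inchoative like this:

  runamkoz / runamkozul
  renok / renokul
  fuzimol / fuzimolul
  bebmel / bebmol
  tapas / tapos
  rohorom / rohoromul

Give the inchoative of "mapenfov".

fuzimol and bebmel both end in -l yet inflect differently (fuzimolul, bebmol), so the final letter is not what conditions the rule; the last vowel is.
"mapenfov" has last vowel 'o'. The stems whose last vowel is 'o' (renok → renokul, runamkoz → runamkozul, fuzimol → fuzimolul) add -ul.
The other pattern: stems whose last vowel is 'a' or 'e' change the last vowel to 'o'.
So mapenfov → mapenfovul.

mapenfovul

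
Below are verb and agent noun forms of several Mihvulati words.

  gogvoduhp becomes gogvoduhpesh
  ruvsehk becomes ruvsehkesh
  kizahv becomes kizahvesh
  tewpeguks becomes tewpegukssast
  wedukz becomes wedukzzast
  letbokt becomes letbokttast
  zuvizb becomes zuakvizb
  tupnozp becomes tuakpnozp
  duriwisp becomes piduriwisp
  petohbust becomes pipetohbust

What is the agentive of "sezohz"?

sezohzesh

gogvoduhp and tupnozp both end in -p yet inflect differently (gogvoduhpesh, tuakpnozp), so the final letter is not what conditions the rule; the second-to-last letter is.
"sezohz" has second-to-last letter 'h'. The stems whose second-to-last letter is 'h' (gogvoduhp → gogvoduhpesh, ruvsehk → ruvsehkesh, kizahv → kizahvesh) add -esh.
The other patterns: stems whose second-to-last letter is 'k' double the final consonant and add -ast; stems whose second-to-last letter is 'z' insert -ak- after the first vowel; stems whose second-to-last letter is 's' add the prefix pi-.
So sezohz → sezohzesh.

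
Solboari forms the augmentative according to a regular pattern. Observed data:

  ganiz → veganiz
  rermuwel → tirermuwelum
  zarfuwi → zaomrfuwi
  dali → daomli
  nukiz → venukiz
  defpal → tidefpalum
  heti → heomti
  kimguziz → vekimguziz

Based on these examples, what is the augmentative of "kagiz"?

vekagiz

nukiz and dali both have last vowel 'i' yet inflect differently (venukiz, daomli), so the last vowel is not what conditions the rule; the final letter is.
"kagiz" ends in -z. The stems ending in -z (nukiz → venukiz, kimguziz → vekimguziz, ganiz → veganiz) add the prefix ve-.
So kagiz → vekagiz.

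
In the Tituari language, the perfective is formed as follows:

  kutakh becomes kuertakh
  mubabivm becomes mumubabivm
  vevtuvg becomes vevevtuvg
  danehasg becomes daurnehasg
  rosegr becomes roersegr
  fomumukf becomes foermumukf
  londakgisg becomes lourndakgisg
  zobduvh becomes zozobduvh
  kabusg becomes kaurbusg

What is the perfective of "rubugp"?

vevtuvg and kabusg both end in -g yet inflect differently (vevevtuvg, kaurbusg), so the final letter is not what conditions the rule; the second-to-last letter is.
"rubugp" has second-to-last letter 'g'. The one such stem in the data (rosegr → roersegr) inserts -er- after the first vowel (as do fomumukf, kutakh), so the same rule applies.
The other patterns: stems whose second-to-last letter is 'v' repeat the first consonant+vowel as a prefix; stems whose second-to-last letter is 's' insert -ur- after the first vowel.
So rubugp → ruerbugp.

ruerbugp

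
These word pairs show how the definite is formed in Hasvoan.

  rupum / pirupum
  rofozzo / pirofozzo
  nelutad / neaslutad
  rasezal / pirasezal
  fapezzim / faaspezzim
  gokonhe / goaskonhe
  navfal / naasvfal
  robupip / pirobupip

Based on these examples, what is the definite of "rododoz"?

pirododoz

"rododoz" begins with r-. The stems beginning with r- (rasezal → pirasezal, rofozzo → pirofozzo, rupum → pirupum) add the prefix pi-.
The other pattern: stems beginning with f-, g- or n- insert -as- after the first vowel.
So rododoz → pirododoz.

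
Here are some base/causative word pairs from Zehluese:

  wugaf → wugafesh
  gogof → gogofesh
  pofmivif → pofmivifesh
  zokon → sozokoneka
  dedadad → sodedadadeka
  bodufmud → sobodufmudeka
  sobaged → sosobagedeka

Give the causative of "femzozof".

"femzozof" ends in -f. The stems ending in -f (wugaf → wugafesh, gogof → gogofesh, pofmivif → pofmivifesh) add -esh.
So femzozof → femzozofesh.

femzozofesh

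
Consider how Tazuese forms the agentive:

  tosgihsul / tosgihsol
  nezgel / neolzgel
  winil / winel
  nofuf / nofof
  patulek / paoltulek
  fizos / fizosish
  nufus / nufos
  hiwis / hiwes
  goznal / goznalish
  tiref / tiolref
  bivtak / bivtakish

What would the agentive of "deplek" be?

deolplek

nufus and hiwis both end in -s yet inflect differently (nufos, hiwes), so the final letter is not what conditions the rule; the last vowel is.
"deplek" has last vowel 'e'. The stems whose last vowel is 'e' (tiref → tiolref, nezgel → neolzgel, patulek → paoltulek) insert -ol- after the first vowel.
The other patterns: stems whose last vowel is 'u' change the last vowel to 'o'; stems whose last vowel is 'i' change the last vowel to 'e'; stems whose last vowel is 'a' or 'o' add -ish.
So deplek → deolplek.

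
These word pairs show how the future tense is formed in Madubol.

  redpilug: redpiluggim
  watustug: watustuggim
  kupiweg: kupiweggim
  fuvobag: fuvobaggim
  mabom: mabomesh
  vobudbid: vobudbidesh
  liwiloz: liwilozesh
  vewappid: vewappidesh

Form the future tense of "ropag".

ropaggim

redpilug and vobudbid both have 3 vowels yet inflect differently (redpiluggim, vobudbidesh), so the number of vowels is not what conditions the rule; the final letter is.
"ropag" ends in -g. The stems ending in -g (redpilug → redpiluggim, watustug → watustuggim, kupiweg → kupiweggim) double the final consonant and add -im.
The other pattern: stems ending in -d, -m or -z add -esh.
So ropag → ropaggim.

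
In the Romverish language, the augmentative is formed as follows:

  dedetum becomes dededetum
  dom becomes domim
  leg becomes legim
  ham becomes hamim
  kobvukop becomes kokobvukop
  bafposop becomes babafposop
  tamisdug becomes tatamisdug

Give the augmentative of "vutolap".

vuvutolap

leg and tamisdug both end in -g yet inflect differently (legim, tatamisdug), so the final letter is not what conditions the rule; the number of vowels is.
"vutolap" has 3 vowels. The stems with 3 vowels (tamisdug → tatamisdug, kobvukop → kokobvukop, dedetum → dededetum) repeat the first consonant+vowel as a prefix.
The other pattern: stems with 1 vowel add -im.
So vutolap → vuvutolap.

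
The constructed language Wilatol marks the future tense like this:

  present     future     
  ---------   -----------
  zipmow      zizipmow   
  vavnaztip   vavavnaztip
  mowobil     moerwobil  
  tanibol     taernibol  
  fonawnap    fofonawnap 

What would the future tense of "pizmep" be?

pipizmep

"pizmep" ends in -p. The stems ending in -p (fonawnap → fofonawnap, vavnaztip → vavavnaztip) repeat the first consonant+vowel as a prefix.
The other pattern: stems ending in -l insert -er- after the first vowel.
So pizmep → pipizmep.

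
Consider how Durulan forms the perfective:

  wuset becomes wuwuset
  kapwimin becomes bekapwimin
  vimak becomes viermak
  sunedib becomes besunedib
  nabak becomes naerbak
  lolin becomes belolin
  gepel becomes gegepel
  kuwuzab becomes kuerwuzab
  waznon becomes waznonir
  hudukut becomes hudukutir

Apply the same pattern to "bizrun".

waznon and lolin both end in -n yet inflect differently (waznonir, belolin), so the final letter is not what conditions the rule; the last vowel is.
"bizrun" has last vowel 'u'. The one such stem in the data (hudukut → hudukutir) adds -ir, so the same rule applies.
So bizrun → bizrunir.

bizrunir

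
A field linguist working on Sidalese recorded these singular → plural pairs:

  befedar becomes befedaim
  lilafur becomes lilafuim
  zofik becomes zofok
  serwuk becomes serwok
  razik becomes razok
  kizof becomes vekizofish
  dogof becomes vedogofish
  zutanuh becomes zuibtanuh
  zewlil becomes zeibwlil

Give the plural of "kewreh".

lilafur and serwuk both have last vowel 'u' yet inflect differently (lilafuim, serwok), so the last vowel is not what conditions the rule; the final letter is.
"kewreh" ends in -h. The one such stem in the data (zutanuh → zuibtanuh) inserts -ib- after the first vowel (as does zewlil), so the same rule applies.
The other patterns: stems ending in -r drop the final letter and add -im; stems ending in -k change the last vowel to 'o'; stems ending in -f add ve- … -ish around the stem.
So kewreh → keibwreh.

keibwreh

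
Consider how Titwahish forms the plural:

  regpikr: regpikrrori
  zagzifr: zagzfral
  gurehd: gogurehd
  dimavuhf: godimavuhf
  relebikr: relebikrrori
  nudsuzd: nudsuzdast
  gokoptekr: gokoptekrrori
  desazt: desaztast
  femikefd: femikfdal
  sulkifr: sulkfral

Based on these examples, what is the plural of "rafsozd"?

sulkifr and relebikr both end in -r yet inflect differently (sulkfral, relebikrrori), so the final letter is not what conditions the rule; the second-to-last letter is.
"rafsozd" has second-to-last letter 'z'. The stems whose second-to-last letter is 'z' (desazt → desaztast, nudsuzd → nudsuzdast) add -ast.
So rafsozd → rafsozdast.

rafsozdast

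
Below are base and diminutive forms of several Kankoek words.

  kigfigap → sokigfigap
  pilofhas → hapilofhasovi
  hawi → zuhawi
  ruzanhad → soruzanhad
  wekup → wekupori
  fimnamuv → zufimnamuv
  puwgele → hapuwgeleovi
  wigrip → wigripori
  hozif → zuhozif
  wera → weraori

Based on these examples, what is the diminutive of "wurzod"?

kigfigap and wigrip both end in -p yet inflect differently (sokigfigap, wigripori), so the final letter is not what conditions the rule; the first letter is.
"wurzod" begins with w-. The stems beginning with w- (wigrip → wigripori, wekup → wekupori, wera → weraori) add -ori.
So wurzod → wurzodori.

wurzodori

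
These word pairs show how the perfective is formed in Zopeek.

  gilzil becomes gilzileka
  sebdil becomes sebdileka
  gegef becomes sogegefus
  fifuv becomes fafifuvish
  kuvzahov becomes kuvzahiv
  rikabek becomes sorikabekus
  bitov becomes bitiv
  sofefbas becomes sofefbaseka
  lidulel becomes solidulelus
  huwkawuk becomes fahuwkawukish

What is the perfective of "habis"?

habiseka

"habis" has last vowel 'i'. The stems whose last vowel is 'i' (sebdil → sebdileka, gilzil → gilzileka) add -eka.
So habis → habiseka.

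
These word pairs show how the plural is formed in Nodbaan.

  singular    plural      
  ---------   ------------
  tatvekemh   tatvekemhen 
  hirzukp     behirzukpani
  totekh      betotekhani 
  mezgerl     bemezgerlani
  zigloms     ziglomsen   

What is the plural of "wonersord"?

tatvekemh and totekh both end in -h yet inflect differently (tatvekemhen, betotekhani), so the final letter is not what conditions the rule; the second-to-last letter is.
"wonersord" has second-to-last letter 'r'. The one such stem in the data (mezgerl → bemezgerlani) adds be- … -ani around the stem, so the same rule applies.
The other pattern: stems whose second-to-last letter is 'm' add -en.
So wonersord → bewonersordani.

bewonersordani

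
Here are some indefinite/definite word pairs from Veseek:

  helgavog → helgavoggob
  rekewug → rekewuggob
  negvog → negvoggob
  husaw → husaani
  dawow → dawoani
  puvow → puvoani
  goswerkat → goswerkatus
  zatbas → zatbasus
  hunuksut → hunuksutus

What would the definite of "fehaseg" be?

fehaseggob

helgavog and dawow both have last vowel 'o' yet inflect differently (helgavoggob, dawoani), so the last vowel is not what conditions the rule; the final letter is.
"fehaseg" ends in -g. The stems ending in -g (helgavog → helgavoggob, rekewug → rekewuggob, negvog → negvoggob) double the final consonant and add -ob.
The other patterns: stems ending in -w drop the final letter and add -ani; stems ending in -s or -t add -us.
So fehaseg → fehaseggob.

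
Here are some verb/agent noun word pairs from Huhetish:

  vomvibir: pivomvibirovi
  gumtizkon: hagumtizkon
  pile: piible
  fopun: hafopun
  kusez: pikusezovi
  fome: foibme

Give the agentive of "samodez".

pisamodezovi

pile and kusez both have last vowel 'e' yet inflect differently (piible, pikusezovi), so the last vowel is not what conditions the rule; the final letter is.
"samodez" ends in -z. The one such stem in the data (kusez → pikusezovi) adds pi- … -ovi around the stem, so the same rule applies.
So samodez → pisamodezovi.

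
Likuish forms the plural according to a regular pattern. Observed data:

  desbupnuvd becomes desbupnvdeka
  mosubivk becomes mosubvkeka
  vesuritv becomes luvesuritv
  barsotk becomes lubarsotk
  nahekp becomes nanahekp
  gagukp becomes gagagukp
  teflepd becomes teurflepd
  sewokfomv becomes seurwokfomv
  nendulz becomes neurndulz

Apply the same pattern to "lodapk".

mosubivk and barsotk both end in -k yet inflect differently (mosubvkeka, lubarsotk), so the final letter is not what conditions the rule; the second-to-last letter is.
"lodapk" has second-to-last letter 'p'. The one such stem in the data (teflepd → teurflepd) inserts -ur- after the first vowel (as do sewokfomv, nendulz), so the same rule applies.
The other patterns: stems whose second-to-last letter is 'v' delete the last vowel and add -eka; stems whose second-to-last letter is 't' add the prefix lu-; stems whose second-to-last letter is 'k' repeat the first consonant+vowel as a prefix.
So lodapk → lourdapk.

lourdapk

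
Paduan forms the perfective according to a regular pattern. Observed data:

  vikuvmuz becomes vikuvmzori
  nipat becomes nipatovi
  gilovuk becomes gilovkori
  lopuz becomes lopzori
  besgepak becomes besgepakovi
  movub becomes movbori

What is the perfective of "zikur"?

gilovuk and besgepak both end in -k yet inflect differently (gilovkori, besgepakovi), so the final letter is not what conditions the rule; the last vowel is.
"zikur" has last vowel 'u'. The stems whose last vowel is 'u' (vikuvmuz → vikuvmzori, gilovuk → gilovkori, lopuz → lopzori) delete the last vowel and add -ori.
The other pattern: stems whose last vowel is 'a' add -ovi.
So zikur → zikrori.

zikrori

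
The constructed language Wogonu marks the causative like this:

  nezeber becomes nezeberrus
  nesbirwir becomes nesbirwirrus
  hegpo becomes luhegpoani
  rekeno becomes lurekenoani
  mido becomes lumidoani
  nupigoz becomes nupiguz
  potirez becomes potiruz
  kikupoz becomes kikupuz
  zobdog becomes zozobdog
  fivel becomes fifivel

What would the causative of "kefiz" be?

hegpo and nupigoz both have last vowel 'o' yet inflect differently (luhegpoani, nupiguz), so the last vowel is not what conditions the rule; the final letter is.
"kefiz" ends in -z. The stems ending in -z (nupigoz → nupiguz, potirez → potiruz, kikupoz → kikupuz) change the last vowel to 'u'.
So kefiz → kefuz.

kefuz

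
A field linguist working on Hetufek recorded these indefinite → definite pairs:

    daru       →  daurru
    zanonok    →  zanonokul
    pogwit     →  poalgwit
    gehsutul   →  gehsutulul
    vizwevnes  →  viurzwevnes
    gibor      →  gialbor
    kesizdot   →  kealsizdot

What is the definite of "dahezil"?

dahezilul

"dahezil" ends in -l. The one such stem in the data (gehsutul → gehsutulul) adds -ul, so the same rule applies.
So dahezil → dahezilul.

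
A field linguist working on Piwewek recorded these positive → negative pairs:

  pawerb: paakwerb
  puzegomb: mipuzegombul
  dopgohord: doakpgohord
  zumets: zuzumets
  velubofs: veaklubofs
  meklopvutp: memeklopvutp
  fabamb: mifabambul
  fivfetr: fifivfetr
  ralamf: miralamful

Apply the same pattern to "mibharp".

miakbharp

"mibharp" has second-to-last letter 'r'. The stems whose second-to-last letter is 'r' (pawerb → paakwerb, dopgohord → doakpgohord) insert -ak- after the first vowel.
So mibharp → miakbharp.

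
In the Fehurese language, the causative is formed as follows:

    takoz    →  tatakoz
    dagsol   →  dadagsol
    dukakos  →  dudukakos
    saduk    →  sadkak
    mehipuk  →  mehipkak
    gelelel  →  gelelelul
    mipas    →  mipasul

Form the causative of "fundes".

"fundes" has last vowel 'e'. The one such stem in the data (gelelel → gelelelul) adds -ul, so the same rule applies.
So fundes → fundesul.

fundesul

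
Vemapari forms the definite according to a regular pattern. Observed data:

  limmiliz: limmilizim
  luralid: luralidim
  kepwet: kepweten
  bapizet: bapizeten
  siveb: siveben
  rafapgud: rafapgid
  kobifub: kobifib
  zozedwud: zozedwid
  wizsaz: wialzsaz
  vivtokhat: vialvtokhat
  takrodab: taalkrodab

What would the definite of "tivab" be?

tialvab

luralid and rafapgud both end in -d yet inflect differently (luralidim, rafapgid), so the final letter is not what conditions the rule; the last vowel is.
"tivab" has last vowel 'a'. The stems whose last vowel is 'a' (wizsaz → wialzsaz, vivtokhat → vialvtokhat, takrodab → taalkrodab) insert -al- after the first vowel.
The other patterns: stems whose last vowel is 'i' add -im; stems whose last vowel is 'e' add -en; stems whose last vowel is 'u' change the last vowel to 'i'.
So tivab → tialvab.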